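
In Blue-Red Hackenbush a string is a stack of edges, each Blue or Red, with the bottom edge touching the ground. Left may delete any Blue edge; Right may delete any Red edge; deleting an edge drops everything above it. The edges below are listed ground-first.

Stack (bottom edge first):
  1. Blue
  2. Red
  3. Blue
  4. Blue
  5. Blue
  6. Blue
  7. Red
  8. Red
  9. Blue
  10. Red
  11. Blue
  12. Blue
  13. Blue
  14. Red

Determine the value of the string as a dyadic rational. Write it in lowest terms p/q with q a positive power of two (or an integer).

7773/8192

edge 1 of 14 (Blue): { 0 | (no moves) } gives 1
edge 2 of 14 (Red): { 0 | 1 } gives 1/2
edge 3 of 14 (Blue): { 0 1/2 | 1 } gives 3/4
edge 4 of 14 (Blue): { 0 1/2 3/4 | 1 } gives 7/8
edge 5 of 14 (Blue): { 0 1/2 3/4 7/8 | 1 } gives 15/16
edge 6 of 14 (Blue): { 0 1/2 3/4 7/8 15/16 | 1 } gives 31/32
edge 7 of 14 (Red): { 0 1/2 3/4 7/8 15/16 | 31/32 1 } gives 61/64
edge 8 of 14 (Red): { 0 1/2 3/4 7/8 15/16 | 61/64 31/32 1 } gives 121/128
edge 9 of 14 (Blue): { 0 1/2 3/4 7/8 15/16 121/128 | 61/64 31/32 1 } gives 243/256
edge 10 of 14 (Red): { 0 1/2 3/4 7/8 15/16 121/128 | 243/256 61/64 31/32 1 } gives 485/512
edge 11 of 14 (Blue): { 0 1/2 3/4 7/8 15/16 121/128 485/512 | 243/256 61/64 31/32 1 } gives 971/1024
edge 12 of 14 (Blue): { 0 1/2 3/4 7/8 15/16 121/128 485/512 971/1024 | 243/256 61/64 31/32 1 } gives 1943/2048
edge 13 of 14 (Blue): { 0 1/2 3/4 7/8 15/16 121/128 485/512 971/1024 1943/2048 | 243/256 61/64 31/32 1 } gives 3887/4096
edge 14 of 14 (Red): { 0 1/2 3/4 7/8 15/16 121/128 485/512 971/1024 1943/2048 | 3887/4096 243/256 61/64 31/32 1 } gives 7773/8192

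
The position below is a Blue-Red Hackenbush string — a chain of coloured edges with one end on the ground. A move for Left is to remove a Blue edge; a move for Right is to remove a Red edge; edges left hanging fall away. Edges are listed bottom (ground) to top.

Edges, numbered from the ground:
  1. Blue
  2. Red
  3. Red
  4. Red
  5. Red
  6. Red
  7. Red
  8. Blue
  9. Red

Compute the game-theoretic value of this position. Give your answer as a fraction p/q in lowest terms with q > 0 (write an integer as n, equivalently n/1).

Recurse on prefixes of the 9-edge string Blue Red Red Red Red Red Red Blue Red:
val_1 [B]  L=[0]  R=[∅]  ⇒ 1
val_2 [BR]  L=[0]  R=[1]  ⇒ 1/2
val_3 [BRR]  L=[0]  R=[1/2, 1]  ⇒ 1/4
val_4 [BRRR]  L=[0]  R=[1/4, 1/2, 1]  ⇒ 1/8
val_5 [BRRRR]  L=[0]  R=[1/8, 1/4, 1/2, 1]  ⇒ 1/16
val_6 [BRRRRR]  L=[0]  R=[1/16, 1/8, 1/4, 1/2, 1]  ⇒ 1/32
val_7 [BRRRRRR]  L=[0]  R=[1/32, 1/16, 1/8, 1/4, 1/2, 1]  ⇒ 1/64
val_8 [BRRRRRRB]  L=[0, 1/64]  R=[1/32, 1/16, 1/8, 1/4, 1/2, 1]  ⇒ 3/128
val_9 [BRRRRRRBR]  L=[0, 1/64]  R=[3/128, 1/32, 1/16, 1/8, 1/4, 1/2, 1]  ⇒ 5/256

5/256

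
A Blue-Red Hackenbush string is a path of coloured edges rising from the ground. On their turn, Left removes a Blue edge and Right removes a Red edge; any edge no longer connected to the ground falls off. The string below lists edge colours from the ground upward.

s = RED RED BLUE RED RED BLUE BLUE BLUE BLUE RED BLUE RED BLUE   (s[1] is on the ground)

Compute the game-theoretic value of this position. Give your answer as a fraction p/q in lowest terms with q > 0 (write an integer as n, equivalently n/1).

-3605/2048

Prefix values for RED RED BLUE RED RED BLUE BLUE BLUE BLUE RED BLUE RED BLUE via {L|R} + simplicity:
1 of 13 · R · max L −∞ · min R 0 gives -1
2 of 13 · RR · max L −∞ · min R -1 gives -2
3 of 13 · RRB · max L -2 · min R -1 gives -3/2
4 of 13 · RRBR · max L -2 · min R -3/2 gives -7/4
5 of 13 · RRBRR · max L -2 · min R -7/4 gives -15/8
6 of 13 · RRBRRB · max L -15/8 · min R -7/4 gives -29/16
7 of 13 · RRBRRBB · max L -29/16 · min R -7/4 gives -57/32
8 of 13 · RRBRRBBB · max L -57/32 · min R -7/4 gives -113/64
9 of 13 · RRBRRBBBB · max L -113/64 · min R -7/4 gives -225/128
10 of 13 · RRBRRBBBBR · max L -113/64 · min R -225/128 gives -451/256
11 of 13 · RRBRRBBBBRB · max L -451/256 · min R -225/128 gives -901/512
12 of 13 · RRBRRBBBBRBR · max L -451/256 · min R -901/512 gives -1803/1024
13 of 13 · RRBRRBBBBRBRB · max L -1803/1024 · min R -901/512 gives -3605/2048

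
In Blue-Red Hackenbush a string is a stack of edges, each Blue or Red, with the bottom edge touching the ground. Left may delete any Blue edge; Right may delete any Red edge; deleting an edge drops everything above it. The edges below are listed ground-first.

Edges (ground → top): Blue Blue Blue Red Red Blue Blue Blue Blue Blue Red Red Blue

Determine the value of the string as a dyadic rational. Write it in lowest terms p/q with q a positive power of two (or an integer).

Build g(s[:k]) for k = 1..13, string s = Blue Blue Blue Red Red Blue Blue Blue Blue Blue Red Red Blue.
step 1: add Blue to get B; options L={ 0 } R={ none } → 1
step 2: add Blue to get BB; options L={ 0,1 } R={ none } → 2
step 3: add Blue to get BBB; options L={ 0,1,2 } R={ none } → 3
step 4: add Red to get BBBR; options L={ 0,1,2 } R={ 3 } → 5/2
step 5: add Red to get BBBRR; options L={ 0,1,2 } R={ 5/2,3 } → 9/4
step 6: add Blue to get BBBRRB; options L={ 0,1,2,9/4 } R={ 5/2,3 } → 19/8
step 7: add Blue to get BBBRRBB; options L={ 0,1,2,9/4,19/8 } R={ 5/2,3 } → 39/16
step 8: add Blue to get BBBRRBBB; options L={ 0,1,2,9/4,19/8,39/16 } R={ 5/2,3 } → 79/32
step 9: add Blue to get BBBRRBBBB; options L={ 0,1,2,9/4,19/8,39/16,79/32 } R={ 5/2,3 } → 159/64
step 10: add Blue to get BBBRRBBBBB; options L={ 0,1,2,9/4,19/8,39/16,79/32,159/64 } R={ 5/2,3 } → 319/128
step 11: add Red to get BBBRRBBBBBR; options L={ 0,1,2,9/4,19/8,39/16,79/32,159/64 } R={ 319/128,5/2,3 } → 637/256
step 12: add Red to get BBBRRBBBBBRR; options L={ 0,1,2,9/4,19/8,39/16,79/32,159/64 } R={ 637/256,319/128,5/2,3 } → 1273/512
step 13: add Blue to get BBBRRBBBBBRRB; options L={ 0,1,2,9/4,19/8,39/16,79/32,159/64,1273/512 } R={ 637/256,319/128,5/2,3 } → 2547/1024

2547/1024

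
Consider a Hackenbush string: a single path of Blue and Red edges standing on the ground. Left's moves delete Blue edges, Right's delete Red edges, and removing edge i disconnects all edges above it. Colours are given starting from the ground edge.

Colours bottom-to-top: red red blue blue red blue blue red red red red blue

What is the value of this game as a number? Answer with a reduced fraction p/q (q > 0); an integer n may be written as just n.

1 of 12 · r · max L −∞ · min R 0 = -1
2 of 12 · rr · max L −∞ · min R -1 = -2
3 of 12 · rrb · max L -2 · min R -1 = -3/2
4 of 12 · rrbb · max L -3/2 · min R -1 = -5/4
5 of 12 · rrbbr · max L -3/2 · min R -5/4 = -11/8
6 of 12 · rrbbrb · max L -11/8 · min R -5/4 = -21/16
7 of 12 · rrbbrbb · max L -21/16 · min R -5/4 = -41/32
8 of 12 · rrbbrbbr · max L -21/16 · min R -41/32 = -83/64
9 of 12 · rrbbrbbrr · max L -21/16 · min R -83/64 = -167/128
10 of 12 · rrbbrbbrrr · max L -21/16 · min R -167/128 = -335/256
11 of 12 · rrbbrbbrrrr · max L -21/16 · min R -335/256 = -671/512
12 of 12 · rrbbrbbrrrrb · max L -671/512 · min R -335/256 = -1341/1024

-1341/1024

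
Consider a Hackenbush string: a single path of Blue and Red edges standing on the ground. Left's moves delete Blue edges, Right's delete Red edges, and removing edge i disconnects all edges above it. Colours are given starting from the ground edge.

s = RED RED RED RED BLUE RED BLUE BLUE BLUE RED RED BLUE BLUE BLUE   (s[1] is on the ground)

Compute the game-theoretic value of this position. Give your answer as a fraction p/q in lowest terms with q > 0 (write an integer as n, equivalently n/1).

-3633/1024

Prefix values for RED RED RED RED BLUE RED BLUE BLUE BLUE RED RED BLUE BLUE BLUE via {L|R} + simplicity:
R: Left { · }, Right { 0 } so simplest -1
RR: Left { · }, Right { -1; 0 } so simplest -2
RRR: Left { · }, Right { -2; -1; 0 } so simplest -3
RRRR: Left { · }, Right { -3; -2; -1; 0 } so simplest -4
RRRRB: Left { -4 }, Right { -3; -2; -1; 0 } so simplest -7/2
RRRRBR: Left { -4 }, Right { -7/2; -3; -2; -1; 0 } so simplest -15/4
RRRRBRB: Left { -4; -15/4 }, Right { -7/2; -3; -2; -1; 0 } so simplest -29/8
RRRRBRBB: Left { -4; -15/4; -29/8 }, Right { -7/2; -3; -2; -1; 0 } so simplest -57/16
RRRRBRBBB: Left { -4; -15/4; -29/8; -57/16 }, Right { -7/2; -3; -2; -1; 0 } so simplest -113/32
RRRRBRBBBR: Left { -4; -15/4; -29/8; -57/16 }, Right { -113/32; -7/2; -3; -2; -1; 0 } so simplest -227/64
RRRRBRBBBRR: Left { -4; -15/4; -29/8; -57/16 }, Right { -227/64; -113/32; -7/2; -3; -2; -1; 0 } so simplest -455/128
RRRRBRBBBRRB: Left { -4; -15/4; -29/8; -57/16; -455/128 }, Right { -227/64; -113/32; -7/2; -3; -2; -1; 0 } so simplest -909/256
RRRRBRBBBRRBB: Left { -4; -15/4; -29/8; -57/16; -455/128; -909/256 }, Right { -227/64; -113/32; -7/2; -3; -2; -1; 0 } so simplest -1817/512
RRRRBRBBBRRBBB: Left { -4; -15/4; -29/8; -57/16; -455/128; -909/256; -1817/512 }, Right { -227/64; -113/32; -7/2; -3; -2; -1; 0 } so simplest -3633/1024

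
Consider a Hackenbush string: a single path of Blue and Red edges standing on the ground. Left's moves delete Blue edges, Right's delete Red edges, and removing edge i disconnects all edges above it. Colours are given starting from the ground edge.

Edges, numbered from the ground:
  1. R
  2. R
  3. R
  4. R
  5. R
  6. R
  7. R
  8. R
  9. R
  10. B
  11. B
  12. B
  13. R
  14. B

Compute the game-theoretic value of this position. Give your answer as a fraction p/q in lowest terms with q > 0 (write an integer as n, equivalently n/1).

Recurse on prefixes of the 14-edge string R R R R R R R R R B B B R B:
1 of 14 · R · max L −∞ · min R 0 => -1
2 of 14 · RR · max L −∞ · min R -1 => -2
3 of 14 · RRR · max L −∞ · min R -2 => -3
4 of 14 · RRRR · max L −∞ · min R -3 => -4
5 of 14 · RRRRR · max L −∞ · min R -4 => -5
6 of 14 · RRRRRR · max L −∞ · min R -5 => -6
7 of 14 · RRRRRRR · max L −∞ · min R -6 => -7
8 of 14 · RRRRRRRR · max L −∞ · min R -7 => -8
9 of 14 · RRRRRRRRR · max L −∞ · min R -8 => -9
10 of 14 · RRRRRRRRRB · max L -9 · min R -8 => -17/2
11 of 14 · RRRRRRRRRBB · max L -17/2 · min R -8 => -33/4
12 of 14 · RRRRRRRRRBBB · max L -33/4 · min R -8 => -65/8
13 of 14 · RRRRRRRRRBBBR · max L -33/4 · min R -65/8 => -131/16
14 of 14 · RRRRRRRRRBBBRB · max L -131/16 · min R -65/8 => -261/32

-261/32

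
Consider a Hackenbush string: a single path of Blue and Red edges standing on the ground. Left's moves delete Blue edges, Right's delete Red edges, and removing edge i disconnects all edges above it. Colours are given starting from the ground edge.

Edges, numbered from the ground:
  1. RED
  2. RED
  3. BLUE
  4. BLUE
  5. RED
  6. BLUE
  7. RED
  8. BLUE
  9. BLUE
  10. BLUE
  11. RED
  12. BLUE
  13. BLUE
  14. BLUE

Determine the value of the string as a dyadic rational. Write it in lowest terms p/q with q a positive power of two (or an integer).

R: Left { · }, Right { 0 } ⇒ simplest -1
RR: Left { · }, Right { -1, 0 } ⇒ simplest -2
RRB: Left { -2 }, Right { -1, 0 } ⇒ simplest -3/2
RRBB: Left { -2, -3/2 }, Right { -1, 0 } ⇒ simplest -5/4
RRBBR: Left { -2, -3/2 }, Right { -5/4, -1, 0 } ⇒ simplest -11/8
RRBBRB: Left { -2, -3/2, -11/8 }, Right { -5/4, -1, 0 } ⇒ simplest -21/16
RRBBRBR: Left { -2, -3/2, -11/8 }, Right { -21/16, -5/4, -1, 0 } ⇒ simplest -43/32
RRBBRBRB: Left { -2, -3/2, -11/8, -43/32 }, Right { -21/16, -5/4, -1, 0 } ⇒ simplest -85/64
RRBBRBRBB: Left { -2, -3/2, -11/8, -43/32, -85/64 }, Right { -21/16, -5/4, -1, 0 } ⇒ simplest -169/128
RRBBRBRBBB: Left { -2, -3/2, -11/8, -43/32, -85/64, -169/128 }, Right { -21/16, -5/4, -1, 0 } ⇒ simplest -337/256
RRBBRBRBBBR: Left { -2, -3/2, -11/8, -43/32, -85/64, -169/128 }, Right { -337/256, -21/16, -5/4, -1, 0 } ⇒ simplest -675/512
RRBBRBRBBBRB: Left { -2, -3/2, -11/8, -43/32, -85/64, -169/128, -675/512 }, Right { -337/256, -21/16, -5/4, -1, 0 } ⇒ simplest -1349/1024
RRBBRBRBBBRBB: Left { -2, -3/2, -11/8, -43/32, -85/64, -169/128, -675/512, -1349/1024 }, Right { -337/256, -21/16, -5/4, -1, 0 } ⇒ simplest -2697/2048
RRBBRBRBBBRBBB: Left { -2, -3/2, -11/8, -43/32, -85/64, -169/128, -675/512, -1349/1024, -2697/2048 }, Right { -337/256, -21/16, -5/4, -1, 0 } ⇒ simplest -5393/4096

-5393/4096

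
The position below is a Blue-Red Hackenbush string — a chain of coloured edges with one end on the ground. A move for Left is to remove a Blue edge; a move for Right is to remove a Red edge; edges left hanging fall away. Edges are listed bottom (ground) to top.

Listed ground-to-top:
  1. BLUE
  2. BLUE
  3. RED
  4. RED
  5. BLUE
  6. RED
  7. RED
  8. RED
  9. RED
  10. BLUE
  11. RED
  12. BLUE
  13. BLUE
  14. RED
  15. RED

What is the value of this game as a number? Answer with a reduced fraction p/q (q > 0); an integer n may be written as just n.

10329/8192

Prefix values for BLUE BLUE RED RED BLUE RED RED RED RED BLUE RED BLUE BLUE RED RED via {L|R} + simplicity:
1 of 15 · B · max L 0 · min R +∞ -> 1
2 of 15 · BB · max L 1 · min R +∞ -> 2
3 of 15 · BBR · max L 1 · min R 2 -> 3/2
4 of 15 · BBRR · max L 1 · min R 3/2 -> 5/4
5 of 15 · BBRRB · max L 5/4 · min R 3/2 -> 11/8
6 of 15 · BBRRBR · max L 5/4 · min R 11/8 -> 21/16
7 of 15 · BBRRBRR · max L 5/4 · min R 21/16 -> 41/32
8 of 15 · BBRRBRRR · max L 5/4 · min R 41/32 -> 81/64
9 of 15 · BBRRBRRRR · max L 5/4 · min R 81/64 -> 161/128
10 of 15 · BBRRBRRRRB · max L 161/128 · min R 81/64 -> 323/256
11 of 15 · BBRRBRRRRBR · max L 161/128 · min R 323/256 -> 645/512
12 of 15 · BBRRBRRRRBRB · max L 645/512 · min R 323/256 -> 1291/1024
13 of 15 · BBRRBRRRRBRBB · max L 1291/1024 · min R 323/256 -> 2583/2048
14 of 15 · BBRRBRRRRBRBBR · max L 1291/1024 · min R 2583/2048 -> 5165/4096
15 of 15 · BBRRBRRRRBRBBRR · max L 1291/1024 · min R 5165/4096 -> 10329/8192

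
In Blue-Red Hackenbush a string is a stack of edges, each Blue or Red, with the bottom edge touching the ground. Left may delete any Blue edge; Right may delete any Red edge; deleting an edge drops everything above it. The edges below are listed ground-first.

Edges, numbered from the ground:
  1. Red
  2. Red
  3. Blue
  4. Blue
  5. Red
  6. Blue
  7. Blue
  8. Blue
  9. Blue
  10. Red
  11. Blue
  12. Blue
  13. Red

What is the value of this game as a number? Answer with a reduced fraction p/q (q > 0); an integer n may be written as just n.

R: Left { (no moves) }, Right { 0 } — simplest -1
RR: Left { (no moves) }, Right { -1,0 } — simplest -2
RRB: Left { -2 }, Right { -1,0 } — simplest -3/2
RRBB: Left { -2,-3/2 }, Right { -1,0 } — simplest -5/4
RRBBR: Left { -2,-3/2 }, Right { -5/4,-1,0 } — simplest -11/8
RRBBRB: Left { -2,-3/2,-11/8 }, Right { -5/4,-1,0 } — simplest -21/16
RRBBRBB: Left { -2,-3/2,-11/8,-21/16 }, Right { -5/4,-1,0 } — simplest -41/32
RRBBRBBB: Left { -2,-3/2,-11/8,-21/16,-41/32 }, Right { -5/4,-1,0 } — simplest -81/64
RRBBRBBBB: Left { -2,-3/2,-11/8,-21/16,-41/32,-81/64 }, Right { -5/4,-1,0 } — simplest -161/128
RRBBRBBBBR: Left { -2,-3/2,-11/8,-21/16,-41/32,-81/64 }, Right { -161/128,-5/4,-1,0 } — simplest -323/256
RRBBRBBBBRB: Left { -2,-3/2,-11/8,-21/16,-41/32,-81/64,-323/256 }, Right { -161/128,-5/4,-1,0 } — simplest -645/512
RRBBRBBBBRBB: Left { -2,-3/2,-11/8,-21/16,-41/32,-81/64,-323/256,-645/512 }, Right { -161/128,-5/4,-1,0 } — simplest -1289/1024
RRBBRBBBBRBBR: Left { -2,-3/2,-11/8,-21/16,-41/32,-81/64,-323/256,-645/512 }, Right { -1289/1024,-161/128,-5/4,-1,0 } — simplest -2579/2048

-2579/2048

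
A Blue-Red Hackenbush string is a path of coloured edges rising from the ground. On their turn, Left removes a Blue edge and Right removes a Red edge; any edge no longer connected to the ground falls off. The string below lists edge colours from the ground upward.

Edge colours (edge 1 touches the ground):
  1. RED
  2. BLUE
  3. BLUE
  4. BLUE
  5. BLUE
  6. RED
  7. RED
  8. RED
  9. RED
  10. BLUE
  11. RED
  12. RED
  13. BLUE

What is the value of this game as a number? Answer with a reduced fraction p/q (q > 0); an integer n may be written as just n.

Prefix values for RED BLUE BLUE BLUE BLUE RED RED RED RED BLUE RED RED BLUE via {L|R} + simplicity:
R: Left {  }, Right { 0 } = simplest -1
RB: Left { -1 }, Right { 0 } = simplest -1/2
RBB: Left { -1, -1/2 }, Right { 0 } = simplest -1/4
RBBB: Left { -1, -1/2, -1/4 }, Right { 0 } = simplest -1/8
RBBBB: Left { -1, -1/2, -1/4, -1/8 }, Right { 0 } = simplest -1/16
RBBBBR: Left { -1, -1/2, -1/4, -1/8 }, Right { -1/16, 0 } = simplest -3/32
RBBBBRR: Left { -1, -1/2, -1/4, -1/8 }, Right { -3/32, -1/16, 0 } = simplest -7/64
RBBBBRRR: Left { -1, -1/2, -1/4, -1/8 }, Right { -7/64, -3/32, -1/16, 0 } = simplest -15/128
RBBBBRRRR: Left { -1, -1/2, -1/4, -1/8 }, Right { -15/128, -7/64, -3/32, -1/16, 0 } = simplest -31/256
RBBBBRRRRB: Left { -1, -1/2, -1/4, -1/8, -31/256 }, Right { -15/128, -7/64, -3/32, -1/16, 0 } = simplest -61/512
RBBBBRRRRBR: Left { -1, -1/2, -1/4, -1/8, -31/256 }, Right { -61/512, -15/128, -7/64, -3/32, -1/16, 0 } = simplest -123/1024
RBBBBRRRRBRR: Left { -1, -1/2, -1/4, -1/8, -31/256 }, Right { -123/1024, -61/512, -15/128, -7/64, -3/32, -1/16, 0 } = simplest -247/2048
RBBBBRRRRBRRB: Left { -1, -1/2, -1/4, -1/8, -31/256, -247/2048 }, Right { -123/1024, -61/512, -15/128, -7/64, -3/32, -1/16, 0 } = simplest -493/4096

-493/4096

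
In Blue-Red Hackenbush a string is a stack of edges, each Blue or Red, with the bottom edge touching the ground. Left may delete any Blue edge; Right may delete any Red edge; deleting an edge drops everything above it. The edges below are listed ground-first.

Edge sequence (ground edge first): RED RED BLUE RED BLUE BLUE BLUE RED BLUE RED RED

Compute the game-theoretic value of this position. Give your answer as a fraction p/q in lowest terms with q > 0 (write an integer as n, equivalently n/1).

-791/512

R: Left { — }, Right { 0 } so simplest -1
RR: Left { — }, Right { -1, 0 } so simplest -2
RRB: Left { -2 }, Right { -1, 0 } so simplest -3/2
RRBR: Left { -2 }, Right { -3/2, -1, 0 } so simplest -7/4
RRBRB: Left { -2, -7/4 }, Right { -3/2, -1, 0 } so simplest -13/8
RRBRBB: Left { -2, -7/4, -13/8 }, Right { -3/2, -1, 0 } so simplest -25/16
RRBRBBB: Left { -2, -7/4, -13/8, -25/16 }, Right { -3/2, -1, 0 } so simplest -49/32
RRBRBBBR: Left { -2, -7/4, -13/8, -25/16 }, Right { -49/32, -3/2, -1, 0 } so simplest -99/64
RRBRBBBRB: Left { -2, -7/4, -13/8, -25/16, -99/64 }, Right { -49/32, -3/2, -1, 0 } so simplest -197/128
RRBRBBBRBR: Left { -2, -7/4, -13/8, -25/16, -99/64 }, Right { -197/128, -49/32, -3/2, -1, 0 } so simplest -395/256
RRBRBBBRBRR: Left { -2, -7/4, -13/8, -25/16, -99/64 }, Right { -395/256, -197/128, -49/32, -3/2, -1, 0 } so simplest -791/512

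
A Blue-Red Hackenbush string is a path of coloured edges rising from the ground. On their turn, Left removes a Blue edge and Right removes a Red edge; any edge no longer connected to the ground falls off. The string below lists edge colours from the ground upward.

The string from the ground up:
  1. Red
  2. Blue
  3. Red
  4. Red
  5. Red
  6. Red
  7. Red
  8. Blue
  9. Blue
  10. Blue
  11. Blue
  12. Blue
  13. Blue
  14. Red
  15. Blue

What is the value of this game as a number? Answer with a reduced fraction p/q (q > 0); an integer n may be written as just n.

Build G(s[:k]) for k = 1..15, string s = Red Blue Red Red Red Red Red Blue Blue Blue Blue Blue Blue Red Blue.
step 1: add Red to get R; options L={ ∅ } R={ 0 } -> -1
step 2: add Blue to get RB; options L={ -1 } R={ 0 } -> -1/2
step 3: add Red to get RBR; options L={ -1 } R={ -1/2, 0 } -> -3/4
step 4: add Red to get RBRR; options L={ -1 } R={ -3/4, -1/2, 0 } -> -7/8
step 5: add Red to get RBRRR; options L={ -1 } R={ -7/8, -3/4, -1/2, 0 } -> -15/16
step 6: add Red to get RBRRRR; options L={ -1 } R={ -15/16, -7/8, -3/4, -1/2, 0 } -> -31/32
step 7: add Red to get RBRRRRR; options L={ -1 } R={ -31/32, -15/16, -7/8, -3/4, -1/2, 0 } -> -63/64
step 8: add Blue to get RBRRRRRB; options L={ -1, -63/64 } R={ -31/32, -15/16, -7/8, -3/4, -1/2, 0 } -> -125/128
step 9: add Blue to get RBRRRRRBB; options L={ -1, -63/64, -125/128 } R={ -31/32, -15/16, -7/8, -3/4, -1/2, 0 } -> -249/256
step 10: add Blue to get RBRRRRRBBB; options L={ -1, -63/64, -125/128, -249/256 } R={ -31/32, -15/16, -7/8, -3/4, -1/2, 0 } -> -497/512
step 11: add Blue to get RBRRRRRBBBB; options L={ -1, -63/64, -125/128, -249/256, -497/512 } R={ -31/32, -15/16, -7/8, -3/4, -1/2, 0 } -> -993/1024
step 12: add Blue to get RBRRRRRBBBBB; options L={ -1, -63/64, -125/128, -249/256, -497/512, -993/1024 } R={ -31/32, -15/16, -7/8, -3/4, -1/2, 0 } -> -1985/2048
step 13: add Blue to get RBRRRRRBBBBBB; options L={ -1, -63/64, -125/128, -249/256, -497/512, -993/1024, -1985/2048 } R={ -31/32, -15/16, -7/8, -3/4, -1/2, 0 } -> -3969/4096
step 14: add Red to get RBRRRRRBBBBBBR; options L={ -1, -63/64, -125/128, -249/256, -497/512, -993/1024, -1985/2048 } R={ -3969/4096, -31/32, -15/16, -7/8, -3/4, -1/2, 0 } -> -7939/8192
step 15: add Blue to get RBRRRRRBBBBBBRB; options L={ -1, -63/64, -125/128, -249/256, -497/512, -993/1024, -1985/2048, -7939/8192 } R={ -3969/4096, -31/32, -15/16, -7/8, -3/4, -1/2, 0 } -> -15877/16384

-15877/16384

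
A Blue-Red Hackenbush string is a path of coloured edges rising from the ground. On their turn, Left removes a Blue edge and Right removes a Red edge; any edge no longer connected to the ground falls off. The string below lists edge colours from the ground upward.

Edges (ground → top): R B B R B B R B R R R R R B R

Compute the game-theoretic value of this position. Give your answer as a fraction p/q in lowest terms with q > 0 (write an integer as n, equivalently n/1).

1 of 15 · R · max L −∞ · min R 0 -> -1
2 of 15 · RB · max L -1 · min R 0 -> -1/2
3 of 15 · RBB · max L -1/2 · min R 0 -> -1/4
4 of 15 · RBBR · max L -1/2 · min R -1/4 -> -3/8
5 of 15 · RBBRB · max L -3/8 · min R -1/4 -> -5/16
6 of 15 · RBBRBB · max L -5/16 · min R -1/4 -> -9/32
7 of 15 · RBBRBBR · max L -5/16 · min R -9/32 -> -19/64
8 of 15 · RBBRBBRB · max L -19/64 · min R -9/32 -> -37/128
9 of 15 · RBBRBBRBR · max L -19/64 · min R -37/128 -> -75/256
10 of 15 · RBBRBBRBRR · max L -19/64 · min R -75/256 -> -151/512
11 of 15 · RBBRBBRBRRR · max L -19/64 · min R -151/512 -> -303/1024
12 of 15 · RBBRBBRBRRRR · max L -19/64 · min R -303/1024 -> -607/2048
13 of 15 · RBBRBBRBRRRRR · max L -19/64 · min R -607/2048 -> -1215/4096
14 of 15 · RBBRBBRBRRRRRB · max L -1215/4096 · min R -607/2048 -> -2429/8192
15 of 15 · RBBRBBRBRRRRRBR · max L -1215/4096 · min R -2429/8192 -> -4859/16384

-4859/16384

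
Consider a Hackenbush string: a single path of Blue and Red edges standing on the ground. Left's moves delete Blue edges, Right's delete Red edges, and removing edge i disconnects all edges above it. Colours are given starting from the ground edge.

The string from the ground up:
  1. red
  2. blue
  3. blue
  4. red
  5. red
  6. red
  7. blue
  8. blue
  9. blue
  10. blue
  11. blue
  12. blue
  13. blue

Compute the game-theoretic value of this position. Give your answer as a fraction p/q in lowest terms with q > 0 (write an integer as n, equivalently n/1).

Build g(s[:k]) for k = 1..13, string s = red blue blue red red red blue blue blue blue blue blue blue.
edge 1 of 13 (red): { ∅ | 0 } -> -1
edge 2 of 13 (blue): { -1 | 0 } -> -1/2
edge 3 of 13 (blue): { -1; -1/2 | 0 } -> -1/4
edge 4 of 13 (red): { -1; -1/2 | -1/4; 0 } -> -3/8
edge 5 of 13 (red): { -1; -1/2 | -3/8; -1/4; 0 } -> -7/16
edge 6 of 13 (red): { -1; -1/2 | -7/16; -3/8; -1/4; 0 } -> -15/32
edge 7 of 13 (blue): { -1; -1/2; -15/32 | -7/16; -3/8; -1/4; 0 } -> -29/64
edge 8 of 13 (blue): { -1; -1/2; -15/32; -29/64 | -7/16; -3/8; -1/4; 0 } -> -57/128
edge 9 of 13 (blue): { -1; -1/2; -15/32; -29/64; -57/128 | -7/16; -3/8; -1/4; 0 } -> -113/256
edge 10 of 13 (blue): { -1; -1/2; -15/32; -29/64; -57/128; -113/256 | -7/16; -3/8; -1/4; 0 } -> -225/512
edge 11 of 13 (blue): { -1; -1/2; -15/32; -29/64; -57/128; -113/256; -225/512 | -7/16; -3/8; -1/4; 0 } -> -449/1024
edge 12 of 13 (blue): { -1; -1/2; -15/32; -29/64; -57/128; -113/256; -225/512; -449/1024 | -7/16; -3/8; -1/4; 0 } -> -897/2048
edge 13 of 13 (blue): { -1; -1/2; -15/32; -29/64; -57/128; -113/256; -225/512; -449/1024; -897/2048 | -7/16; -3/8; -1/4; 0 } -> -1793/4096

-1793/4096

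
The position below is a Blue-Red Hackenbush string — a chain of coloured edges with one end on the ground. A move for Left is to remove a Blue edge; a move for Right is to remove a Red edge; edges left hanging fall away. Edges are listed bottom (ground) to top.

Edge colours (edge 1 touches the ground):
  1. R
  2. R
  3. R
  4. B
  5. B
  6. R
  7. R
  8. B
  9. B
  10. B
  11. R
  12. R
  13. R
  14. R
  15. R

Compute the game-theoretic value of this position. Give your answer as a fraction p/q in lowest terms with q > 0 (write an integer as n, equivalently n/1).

-9791/4096

G(R) = { ∅ | 0 } gives -1
G(RR) = { ∅ | -1, 0 } gives -2
G(RRR) = { ∅ | -2, -1, 0 } gives -3
G(RRRB) = { -3 | -2, -1, 0 } gives -5/2
G(RRRBB) = { -3, -5/2 | -2, -1, 0 } gives -9/4
G(RRRBBR) = { -3, -5/2 | -9/4, -2, -1, 0 } gives -19/8
G(RRRBBRR) = { -3, -5/2 | -19/8, -9/4, -2, -1, 0 } gives -39/16
G(RRRBBRRB) = { -3, -5/2, -39/16 | -19/8, -9/4, -2, -1, 0 } gives -77/32
G(RRRBBRRBB) = { -3, -5/2, -39/16, -77/32 | -19/8, -9/4, -2, -1, 0 } gives -153/64
G(RRRBBRRBBB) = { -3, -5/2, -39/16, -77/32, -153/64 | -19/8, -9/4, -2, -1, 0 } gives -305/128
G(RRRBBRRBBBR) = { -3, -5/2, -39/16, -77/32, -153/64 | -305/128, -19/8, -9/4, -2, -1, 0 } gives -611/256
G(RRRBBRRBBBRR) = { -3, -5/2, -39/16, -77/32, -153/64 | -611/256, -305/128, -19/8, -9/4, -2, -1, 0 } gives -1223/512
G(RRRBBRRBBBRRR) = { -3, -5/2, -39/16, -77/32, -153/64 | -1223/512, -611/256, -305/128, -19/8, -9/4, -2, -1, 0 } gives -2447/1024
G(RRRBBRRBBBRRRR) = { -3, -5/2, -39/16, -77/32, -153/64 | -2447/1024, -1223/512, -611/256, -305/128, -19/8, -9/4, -2, -1, 0 } gives -4895/2048
G(RRRBBRRBBBRRRRR) = { -3, -5/2, -39/16, -77/32, -153/64 | -4895/2048, -2447/1024, -1223/512, -611/256, -305/128, -19/8, -9/4, -2, -1, 0 } gives -9791/4096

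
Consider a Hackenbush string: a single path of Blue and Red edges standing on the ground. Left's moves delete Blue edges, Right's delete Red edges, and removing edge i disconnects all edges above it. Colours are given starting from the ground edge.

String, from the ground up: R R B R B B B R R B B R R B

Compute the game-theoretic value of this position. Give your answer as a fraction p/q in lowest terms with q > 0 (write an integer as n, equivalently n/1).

Build G(s[:k]) for k = 1..14, string s = R R B R B B B R R B B R R B.
edge 1 of 14 (R): { none | 0 } -> -1
edge 2 of 14 (R): { none | -1,0 } -> -2
edge 3 of 14 (B): { -2 | -1,0 } -> -3/2
edge 4 of 14 (R): { -2 | -3/2,-1,0 } -> -7/4
edge 5 of 14 (B): { -2,-7/4 | -3/2,-1,0 } -> -13/8
edge 6 of 14 (B): { -2,-7/4,-13/8 | -3/2,-1,0 } -> -25/16
edge 7 of 14 (B): { -2,-7/4,-13/8,-25/16 | -3/2,-1,0 } -> -49/32
edge 8 of 14 (R): { -2,-7/4,-13/8,-25/16 | -49/32,-3/2,-1,0 } -> -99/64
edge 9 of 14 (R): { -2,-7/4,-13/8,-25/16 | -99/64,-49/32,-3/2,-1,0 } -> -199/128
edge 10 of 14 (B): { -2,-7/4,-13/8,-25/16,-199/128 | -99/64,-49/32,-3/2,-1,0 } -> -397/256
edge 11 of 14 (B): { -2,-7/4,-13/8,-25/16,-199/128,-397/256 | -99/64,-49/32,-3/2,-1,0 } -> -793/512
edge 12 of 14 (R): { -2,-7/4,-13/8,-25/16,-199/128,-397/256 | -793/512,-99/64,-49/32,-3/2,-1,0 } -> -1587/1024
edge 13 of 14 (R): { -2,-7/4,-13/8,-25/16,-199/128,-397/256 | -1587/1024,-793/512,-99/64,-49/32,-3/2,-1,0 } -> -3175/2048
edge 14 of 14 (B): { -2,-7/4,-13/8,-25/16,-199/128,-397/256,-3175/2048 | -1587/1024,-793/512,-99/64,-49/32,-3/2,-1,0 } -> -6349/4096

-6349/4096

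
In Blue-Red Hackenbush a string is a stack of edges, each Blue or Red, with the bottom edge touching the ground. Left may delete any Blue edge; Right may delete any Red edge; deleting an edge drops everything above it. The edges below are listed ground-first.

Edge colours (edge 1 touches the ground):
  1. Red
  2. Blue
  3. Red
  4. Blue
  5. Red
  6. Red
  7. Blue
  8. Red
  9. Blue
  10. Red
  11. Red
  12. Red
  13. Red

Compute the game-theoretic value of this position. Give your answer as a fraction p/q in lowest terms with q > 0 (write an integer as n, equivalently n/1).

g(R) = {  | 0 } so -1
g(RB) = { -1 | 0 } so -1/2
g(RBR) = { -1 | -1/2; 0 } so -3/4
g(RBRB) = { -1; -3/4 | -1/2; 0 } so -5/8
g(RBRBR) = { -1; -3/4 | -5/8; -1/2; 0 } so -11/16
g(RBRBRR) = { -1; -3/4 | -11/16; -5/8; -1/2; 0 } so -23/32
g(RBRBRRB) = { -1; -3/4; -23/32 | -11/16; -5/8; -1/2; 0 } so -45/64
g(RBRBRRBR) = { -1; -3/4; -23/32 | -45/64; -11/16; -5/8; -1/2; 0 } so -91/128
g(RBRBRRBRB) = { -1; -3/4; -23/32; -91/128 | -45/64; -11/16; -5/8; -1/2; 0 } so -181/256
g(RBRBRRBRBR) = { -1; -3/4; -23/32; -91/128 | -181/256; -45/64; -11/16; -5/8; -1/2; 0 } so -363/512
g(RBRBRRBRBRR) = { -1; -3/4; -23/32; -91/128 | -363/512; -181/256; -45/64; -11/16; -5/8; -1/2; 0 } so -727/1024
g(RBRBRRBRBRRR) = { -1; -3/4; -23/32; -91/128 | -727/1024; -363/512; -181/256; -45/64; -11/16; -5/8; -1/2; 0 } so -1455/2048
g(RBRBRRBRBRRRR) = { -1; -3/4; -23/32; -91/128 | -1455/2048; -727/1024; -363/512; -181/256; -45/64; -11/16; -5/8; -1/2; 0 } so -2911/4096

-2911/4096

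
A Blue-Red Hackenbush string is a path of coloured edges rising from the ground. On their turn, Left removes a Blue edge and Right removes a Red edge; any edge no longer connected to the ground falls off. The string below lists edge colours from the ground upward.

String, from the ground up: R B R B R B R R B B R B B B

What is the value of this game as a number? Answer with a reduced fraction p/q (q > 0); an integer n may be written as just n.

-5521/8192

G_1 [R]  L=[·]  R=[0]  → -1
G_2 [RB]  L=[-1]  R=[0]  → -1/2
G_3 [RBR]  L=[-1]  R=[-1/2, 0]  → -3/4
G_4 [RBRB]  L=[-1, -3/4]  R=[-1/2, 0]  → -5/8
G_5 [RBRBR]  L=[-1, -3/4]  R=[-5/8, -1/2, 0]  → -11/16
G_6 [RBRBRB]  L=[-1, -3/4, -11/16]  R=[-5/8, -1/2, 0]  → -21/32
G_7 [RBRBRBR]  L=[-1, -3/4, -11/16]  R=[-21/32, -5/8, -1/2, 0]  → -43/64
G_8 [RBRBRBRR]  L=[-1, -3/4, -11/16]  R=[-43/64, -21/32, -5/8, -1/2, 0]  → -87/128
G_9 [RBRBRBRRB]  L=[-1, -3/4, -11/16, -87/128]  R=[-43/64, -21/32, -5/8, -1/2, 0]  → -173/256
G_10 [RBRBRBRRBB]  L=[-1, -3/4, -11/16, -87/128, -173/256]  R=[-43/64, -21/32, -5/8, -1/2, 0]  → -345/512
G_11 [RBRBRBRRBBR]  L=[-1, -3/4, -11/16, -87/128, -173/256]  R=[-345/512, -43/64, -21/32, -5/8, -1/2, 0]  → -691/1024
G_12 [RBRBRBRRBBRB]  L=[-1, -3/4, -11/16, -87/128, -173/256, -691/1024]  R=[-345/512, -43/64, -21/32, -5/8, -1/2, 0]  → -1381/2048
G_13 [RBRBRBRRBBRBB]  L=[-1, -3/4, -11/16, -87/128, -173/256, -691/1024, -1381/2048]  R=[-345/512, -43/64, -21/32, -5/8, -1/2, 0]  → -2761/4096
G_14 [RBRBRBRRBBRBBB]  L=[-1, -3/4, -11/16, -87/128, -173/256, -691/1024, -1381/2048, -2761/4096]  R=[-345/512, -43/64, -21/32, -5/8, -1/2, 0]  → -5521/8192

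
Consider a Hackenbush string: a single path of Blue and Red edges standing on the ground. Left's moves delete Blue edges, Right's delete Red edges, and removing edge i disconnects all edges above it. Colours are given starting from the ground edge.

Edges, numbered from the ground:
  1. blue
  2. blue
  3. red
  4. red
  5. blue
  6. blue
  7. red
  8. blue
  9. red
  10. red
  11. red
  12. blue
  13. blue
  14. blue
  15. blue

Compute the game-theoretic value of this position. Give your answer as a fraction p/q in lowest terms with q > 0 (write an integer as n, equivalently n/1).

11551/8192

edge 1 of 15 (blue): { 0 | — } so 1
edge 2 of 15 (blue): { 0,1 | — } so 2
edge 3 of 15 (red): { 0,1 | 2 } so 3/2
edge 4 of 15 (red): { 0,1 | 3/2,2 } so 5/4
edge 5 of 15 (blue): { 0,1,5/4 | 3/2,2 } so 11/8
edge 6 of 15 (blue): { 0,1,5/4,11/8 | 3/2,2 } so 23/16
edge 7 of 15 (red): { 0,1,5/4,11/8 | 23/16,3/2,2 } so 45/32
edge 8 of 15 (blue): { 0,1,5/4,11/8,45/32 | 23/16,3/2,2 } so 91/64
edge 9 of 15 (red): { 0,1,5/4,11/8,45/32 | 91/64,23/16,3/2,2 } so 181/128
edge 10 of 15 (red): { 0,1,5/4,11/8,45/32 | 181/128,91/64,23/16,3/2,2 } so 361/256
edge 11 of 15 (red): { 0,1,5/4,11/8,45/32 | 361/256,181/128,91/64,23/16,3/2,2 } so 721/512
edge 12 of 15 (blue): { 0,1,5/4,11/8,45/32,721/512 | 361/256,181/128,91/64,23/16,3/2,2 } so 1443/1024
edge 13 of 15 (blue): { 0,1,5/4,11/8,45/32,721/512,1443/1024 | 361/256,181/128,91/64,23/16,3/2,2 } so 2887/2048
edge 14 of 15 (blue): { 0,1,5/4,11/8,45/32,721/512,1443/1024,2887/2048 | 361/256,181/128,91/64,23/16,3/2,2 } so 5775/4096
edge 15 of 15 (blue): { 0,1,5/4,11/8,45/32,721/512,1443/1024,2887/2048,5775/4096 | 361/256,181/128,91/64,23/16,3/2,2 } so 11551/8192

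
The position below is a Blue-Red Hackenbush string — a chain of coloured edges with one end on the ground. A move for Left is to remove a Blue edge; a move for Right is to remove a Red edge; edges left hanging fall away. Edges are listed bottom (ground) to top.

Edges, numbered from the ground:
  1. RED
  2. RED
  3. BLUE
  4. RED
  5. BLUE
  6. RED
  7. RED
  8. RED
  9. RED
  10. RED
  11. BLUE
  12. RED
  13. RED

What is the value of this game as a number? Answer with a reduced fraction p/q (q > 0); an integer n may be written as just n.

-3575/2048

Build value(s[:k]) for k = 1..13, string s = RED RED BLUE RED BLUE RED RED RED RED RED BLUE RED RED.
value(R) = { none | 0 } -> -1
value(RR) = { none | -1; 0 } -> -2
value(RRB) = { -2 | -1; 0 } -> -3/2
value(RRBR) = { -2 | -3/2; -1; 0 } -> -7/4
value(RRBRB) = { -2; -7/4 | -3/2; -1; 0 } -> -13/8
value(RRBRBR) = { -2; -7/4 | -13/8; -3/2; -1; 0 } -> -27/16
value(RRBRBRR) = { -2; -7/4 | -27/16; -13/8; -3/2; -1; 0 } -> -55/32
value(RRBRBRRR) = { -2; -7/4 | -55/32; -27/16; -13/8; -3/2; -1; 0 } -> -111/64
value(RRBRBRRRR) = { -2; -7/4 | -111/64; -55/32; -27/16; -13/8; -3/2; -1; 0 } -> -223/128
value(RRBRBRRRRR) = { -2; -7/4 | -223/128; -111/64; -55/32; -27/16; -13/8; -3/2; -1; 0 } -> -447/256
value(RRBRBRRRRRB) = { -2; -7/4; -447/256 | -223/128; -111/64; -55/32; -27/16; -13/8; -3/2; -1; 0 } -> -893/512
value(RRBRBRRRRRBR) = { -2; -7/4; -447/256 | -893/512; -223/128; -111/64; -55/32; -27/16; -13/8; -3/2; -1; 0 } -> -1787/1024
value(RRBRBRRRRRBRR) = { -2; -7/4; -447/256 | -1787/1024; -893/512; -223/128; -111/64; -55/32; -27/16; -13/8; -3/2; -1; 0 } -> -3575/2048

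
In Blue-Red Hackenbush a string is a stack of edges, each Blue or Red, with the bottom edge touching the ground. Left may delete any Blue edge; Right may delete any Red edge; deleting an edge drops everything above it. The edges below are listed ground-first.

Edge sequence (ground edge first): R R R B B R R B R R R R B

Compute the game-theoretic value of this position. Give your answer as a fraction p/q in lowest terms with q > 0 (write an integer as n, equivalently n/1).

-2493/1024

1 of 13 · R · max L −∞ · min R 0 gives -1
2 of 13 · RR · max L −∞ · min R -1 gives -2
3 of 13 · RRR · max L −∞ · min R -2 gives -3
4 of 13 · RRRB · max L -3 · min R -2 gives -5/2
5 of 13 · RRRBB · max L -5/2 · min R -2 gives -9/4
6 of 13 · RRRBBR · max L -5/2 · min R -9/4 gives -19/8
7 of 13 · RRRBBRR · max L -5/2 · min R -19/8 gives -39/16
8 of 13 · RRRBBRRB · max L -39/16 · min R -19/8 gives -77/32
9 of 13 · RRRBBRRBR · max L -39/16 · min R -77/32 gives -155/64
10 of 13 · RRRBBRRBRR · max L -39/16 · min R -155/64 gives -311/128
11 of 13 · RRRBBRRBRRR · max L -39/16 · min R -311/128 gives -623/256
12 of 13 · RRRBBRRBRRRR · max L -39/16 · min R -623/256 gives -1247/512
13 of 13 · RRRBBRRBRRRRB · max L -1247/512 · min R -623/256 gives -2493/1024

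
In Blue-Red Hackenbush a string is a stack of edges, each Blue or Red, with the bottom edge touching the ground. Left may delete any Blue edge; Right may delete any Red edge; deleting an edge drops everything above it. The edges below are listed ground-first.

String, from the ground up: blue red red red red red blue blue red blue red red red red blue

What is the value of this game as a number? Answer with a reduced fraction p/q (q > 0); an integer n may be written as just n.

835/16384

Prefix values for blue red red red red red blue blue red blue red red red red blue via {L|R} + simplicity:
b: Left { 0 }, Right {  } → simplest 1
br: Left { 0 }, Right { 1 } → simplest 1/2
brr: Left { 0 }, Right { 1/2,1 } → simplest 1/4
brrr: Left { 0 }, Right { 1/4,1/2,1 } → simplest 1/8
brrrr: Left { 0 }, Right { 1/8,1/4,1/2,1 } → simplest 1/16
brrrrr: Left { 0 }, Right { 1/16,1/8,1/4,1/2,1 } → simplest 1/32
brrrrrb: Left { 0,1/32 }, Right { 1/16,1/8,1/4,1/2,1 } → simplest 3/64
brrrrrbb: Left { 0,1/32,3/64 }, Right { 1/16,1/8,1/4,1/2,1 } → simplest 7/128
brrrrrbbr: Left { 0,1/32,3/64 }, Right { 7/128,1/16,1/8,1/4,1/2,1 } → simplest 13/256
brrrrrbbrb: Left { 0,1/32,3/64,13/256 }, Right { 7/128,1/16,1/8,1/4,1/2,1 } → simplest 27/512
brrrrrbbrbr: Left { 0,1/32,3/64,13/256 }, Right { 27/512,7/128,1/16,1/8,1/4,1/2,1 } → simplest 53/1024
brrrrrbbrbrr: Left { 0,1/32,3/64,13/256 }, Right { 53/1024,27/512,7/128,1/16,1/8,1/4,1/2,1 } → simplest 105/2048
brrrrrbbrbrrr: Left { 0,1/32,3/64,13/256 }, Right { 105/2048,53/1024,27/512,7/128,1/16,1/8,1/4,1/2,1 } → simplest 209/4096
brrrrrbbrbrrrr: Left { 0,1/32,3/64,13/256 }, Right { 209/4096,105/2048,53/1024,27/512,7/128,1/16,1/8,1/4,1/2,1 } → simplest 417/8192
brrrrrbbrbrrrrb: Left { 0,1/32,3/64,13/256,417/8192 }, Right { 209/4096,105/2048,53/1024,27/512,7/128,1/16,1/8,1/4,1/2,1 } → simplest 835/16384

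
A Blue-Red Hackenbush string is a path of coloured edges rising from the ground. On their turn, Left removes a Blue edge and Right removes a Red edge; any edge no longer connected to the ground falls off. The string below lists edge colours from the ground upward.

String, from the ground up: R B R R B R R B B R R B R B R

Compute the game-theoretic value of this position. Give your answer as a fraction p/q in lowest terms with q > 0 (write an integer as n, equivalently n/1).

Build v(s[:k]) for k = 1..15, string s = R B R R B R R B B R R B R B R.
v_1 [R]  L=[∅]  R=[0]  ⇒ -1
v_2 [RB]  L=[-1]  R=[0]  ⇒ -1/2
v_3 [RBR]  L=[-1]  R=[-1/2 0]  ⇒ -3/4
v_4 [RBRR]  L=[-1]  R=[-3/4 -1/2 0]  ⇒ -7/8
v_5 [RBRRB]  L=[-1 -7/8]  R=[-3/4 -1/2 0]  ⇒ -13/16
v_6 [RBRRBR]  L=[-1 -7/8]  R=[-13/16 -3/4 -1/2 0]  ⇒ -27/32
v_7 [RBRRBRR]  L=[-1 -7/8]  R=[-27/32 -13/16 -3/4 -1/2 0]  ⇒ -55/64
v_8 [RBRRBRRB]  L=[-1 -7/8 -55/64]  R=[-27/32 -13/16 -3/4 -1/2 0]  ⇒ -109/128
v_9 [RBRRBRRBB]  L=[-1 -7/8 -55/64 -109/128]  R=[-27/32 -13/16 -3/4 -1/2 0]  ⇒ -217/256
v_10 [RBRRBRRBBR]  L=[-1 -7/8 -55/64 -109/128]  R=[-217/256 -27/32 -13/16 -3/4 -1/2 0]  ⇒ -435/512
v_11 [RBRRBRRBBRR]  L=[-1 -7/8 -55/64 -109/128]  R=[-435/512 -217/256 -27/32 -13/16 -3/4 -1/2 0]  ⇒ -871/1024
v_12 [RBRRBRRBBRRB]  L=[-1 -7/8 -55/64 -109/128 -871/1024]  R=[-435/512 -217/256 -27/32 -13/16 -3/4 -1/2 0]  ⇒ -1741/2048
v_13 [RBRRBRRBBRRBR]  L=[-1 -7/8 -55/64 -109/128 -871/1024]  R=[-1741/2048 -435/512 -217/256 -27/32 -13/16 -3/4 -1/2 0]  ⇒ -3483/4096
v_14 [RBRRBRRBBRRBRB]  L=[-1 -7/8 -55/64 -109/128 -871/1024 -3483/4096]  R=[-1741/2048 -435/512 -217/256 -27/32 -13/16 -3/4 -1/2 0]  ⇒ -6965/8192
v_15 [RBRRBRRBBRRBRBR]  L=[-1 -7/8 -55/64 -109/128 -871/1024 -3483/4096]  R=[-6965/8192 -1741/2048 -435/512 -217/256 -27/32 -13/16 -3/4 -1/2 0]  ⇒ -13931/16384

-13931/16384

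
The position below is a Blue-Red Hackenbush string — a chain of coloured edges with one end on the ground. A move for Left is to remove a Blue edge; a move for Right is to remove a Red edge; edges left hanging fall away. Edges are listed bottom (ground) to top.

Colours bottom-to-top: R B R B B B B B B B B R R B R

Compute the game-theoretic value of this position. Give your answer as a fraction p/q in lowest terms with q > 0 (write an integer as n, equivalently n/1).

value(R) = { none | 0 } ⇒ -1
value(RB) = { -1 | 0 } ⇒ -1/2
value(RBR) = { -1 | -1/2, 0 } ⇒ -3/4
value(RBRB) = { -1, -3/4 | -1/2, 0 } ⇒ -5/8
value(RBRBB) = { -1, -3/4, -5/8 | -1/2, 0 } ⇒ -9/16
value(RBRBBB) = { -1, -3/4, -5/8, -9/16 | -1/2, 0 } ⇒ -17/32
value(RBRBBBB) = { -1, -3/4, -5/8, -9/16, -17/32 | -1/2, 0 } ⇒ -33/64
value(RBRBBBBB) = { -1, -3/4, -5/8, -9/16, -17/32, -33/64 | -1/2, 0 } ⇒ -65/128
value(RBRBBBBBB) = { -1, -3/4, -5/8, -9/16, -17/32, -33/64, -65/128 | -1/2, 0 } ⇒ -129/256
value(RBRBBBBBBB) = { -1, -3/4, -5/8, -9/16, -17/32, -33/64, -65/128, -129/256 | -1/2, 0 } ⇒ -257/512
value(RBRBBBBBBBB) = { -1, -3/4, -5/8, -9/16, -17/32, -33/64, -65/128, -129/256, -257/512 | -1/2, 0 } ⇒ -513/1024
value(RBRBBBBBBBBR) = { -1, -3/4, -5/8, -9/16, -17/32, -33/64, -65/128, -129/256, -257/512 | -513/1024, -1/2, 0 } ⇒ -1027/2048
value(RBRBBBBBBBBRR) = { -1, -3/4, -5/8, -9/16, -17/32, -33/64, -65/128, -129/256, -257/512 | -1027/2048, -513/1024, -1/2, 0 } ⇒ -2055/4096
value(RBRBBBBBBBBRRB) = { -1, -3/4, -5/8, -9/16, -17/32, -33/64, -65/128, -129/256, -257/512, -2055/4096 | -1027/2048, -513/1024, -1/2, 0 } ⇒ -4109/8192
value(RBRBBBBBBBBRRBR) = { -1, -3/4, -5/8, -9/16, -17/32, -33/64, -65/128, -129/256, -257/512, -2055/4096 | -4109/8192, -1027/2048, -513/1024, -1/2, 0 } ⇒ -8219/16384

-8219/16384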